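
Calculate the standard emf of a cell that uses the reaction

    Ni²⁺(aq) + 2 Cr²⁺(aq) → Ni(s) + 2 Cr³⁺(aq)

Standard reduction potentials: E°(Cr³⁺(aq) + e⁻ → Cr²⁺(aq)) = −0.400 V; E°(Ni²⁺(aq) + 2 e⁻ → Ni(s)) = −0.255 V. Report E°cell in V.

+0.145 V

Ni²⁺(aq) gains electrons, so the Ni²⁺/Ni couple is the cathode; the Cr³⁺/Cr²⁺ couple is the anode.
E°cell = E°(cathode) − E°(anode) = −0.255 − (−0.400) = +0.145 V.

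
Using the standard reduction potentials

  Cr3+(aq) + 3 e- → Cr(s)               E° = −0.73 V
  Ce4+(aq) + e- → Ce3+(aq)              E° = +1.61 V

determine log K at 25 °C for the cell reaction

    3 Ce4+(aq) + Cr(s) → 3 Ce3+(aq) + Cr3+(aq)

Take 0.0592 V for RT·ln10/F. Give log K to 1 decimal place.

log K = 118.6

The Ce⁴⁺/Ce³⁺ couple is reduced (cathode); E°cell = +1.61 − (−0.73) = +2.34 V with n = 3.
At equilibrium E = 0, so log K = nE°cell / 0.0592 = (3)(+2.34) / 0.0592 = 118.6.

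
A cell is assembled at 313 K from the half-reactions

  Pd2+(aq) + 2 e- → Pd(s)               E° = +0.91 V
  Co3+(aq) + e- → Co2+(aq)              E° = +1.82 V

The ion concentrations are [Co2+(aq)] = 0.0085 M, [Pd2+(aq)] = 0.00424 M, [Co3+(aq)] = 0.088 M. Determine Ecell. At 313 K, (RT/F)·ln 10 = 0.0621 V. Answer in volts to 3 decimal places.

Since E°(Co³⁺/Co²⁺) > E°(Pd²⁺/Pd), Co³⁺/Co²⁺ serves as the cathode.
The standard potential is +1.82 − (+0.91) = +0.91 V and the balanced reaction transfers n = 2 electrons.
The balanced reaction is 2 Co3+(aq) + Pd(s) → 2 Co2+(aq) + Pd2+(aq), so Q = ([Co2+(aq)]^2·[Pd2+(aq)]) / [Co3+(aq)]^2 = 3.96×10^−5 and log Q = −4.403.
E = E° − (0.0621/n)·log Q = +0.91 − (0.0621/2)(−4.403) = +1.047 V.

+1.047 V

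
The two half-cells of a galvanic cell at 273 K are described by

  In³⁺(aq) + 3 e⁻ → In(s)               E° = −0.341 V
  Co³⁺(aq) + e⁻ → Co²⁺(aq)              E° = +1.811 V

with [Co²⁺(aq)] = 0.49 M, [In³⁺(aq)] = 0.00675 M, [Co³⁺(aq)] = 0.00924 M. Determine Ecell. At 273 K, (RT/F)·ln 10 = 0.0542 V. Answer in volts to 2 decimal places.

Co³⁺/Co²⁺ is reduced (cathode, E° = +1.811 V) and In³⁺/In is oxidized (anode).
E°cell = +1.811 − (−0.341) = +2.152 V, with n = 3 electrons transferred.
For the overall reaction 3 Co³⁺(aq) + In(s) → 3 Co²⁺(aq) + In³⁺(aq), Q = ([Co²⁺(aq)]^3·[In³⁺(aq)]) / [Co³⁺(aq)]^3 = 1.01×10^3, giving log Q = 3.003.
E = E° − (0.0542/n)·log Q = +2.152 − (0.0542/3)(3.003) = +2.10 V.

+2.10 V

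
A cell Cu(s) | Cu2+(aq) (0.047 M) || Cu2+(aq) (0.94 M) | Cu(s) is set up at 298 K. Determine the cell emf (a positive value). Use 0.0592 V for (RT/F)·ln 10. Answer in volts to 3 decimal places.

For a concentration cell E°cell = 0, since both electrodes use the same couple.
The compartment with the higher Cu2+(aq) concentration (0.94 M) acts as the cathode; ions are reduced there and produced at the dilute (0.047 M) anode.
With n = 2, Ecell = −(0.0592/2)·log([dilute]/[conc]) = −(0.0592/2)·log(0.047/0.94) = +0.039 V.

0.039 V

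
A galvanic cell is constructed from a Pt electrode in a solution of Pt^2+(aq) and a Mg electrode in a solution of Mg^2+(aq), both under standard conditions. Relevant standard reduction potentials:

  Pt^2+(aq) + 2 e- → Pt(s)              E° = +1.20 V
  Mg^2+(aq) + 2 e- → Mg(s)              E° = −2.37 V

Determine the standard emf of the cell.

+3.57 V

Of the two couples in this cell, the one with the more positive reduction potential is reduced at the cathode: here that is Pt²⁺/Pt (+1.20 V); Mg²⁺/Mg (−2.37 V) is the anode.
E°cell = E°(cathode) − E°(anode) = +1.20 − (−2.37) = +3.57 V.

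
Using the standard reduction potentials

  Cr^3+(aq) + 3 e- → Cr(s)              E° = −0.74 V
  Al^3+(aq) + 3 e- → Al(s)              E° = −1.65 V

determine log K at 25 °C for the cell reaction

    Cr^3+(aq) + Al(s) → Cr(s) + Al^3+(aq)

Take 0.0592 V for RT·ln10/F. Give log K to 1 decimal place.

log K = 46.1

The Cr³⁺/Cr couple is reduced (cathode); E°cell = −0.74 − (−1.65) = +0.91 V with n = 3.
At equilibrium E = 0, so log K = nE°cell / 0.0592 = (3)(+0.91) / 0.0592 = 46.1.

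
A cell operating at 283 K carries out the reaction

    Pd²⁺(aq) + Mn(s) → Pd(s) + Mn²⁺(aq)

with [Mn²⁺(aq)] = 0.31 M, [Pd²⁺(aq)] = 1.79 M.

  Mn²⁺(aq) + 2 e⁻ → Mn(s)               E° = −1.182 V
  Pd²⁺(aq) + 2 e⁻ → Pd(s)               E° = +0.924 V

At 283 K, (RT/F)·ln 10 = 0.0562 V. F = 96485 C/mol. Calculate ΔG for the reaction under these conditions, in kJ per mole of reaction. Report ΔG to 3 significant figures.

−411 kJ/mol

With Pd²⁺/Pd reduced at the cathode, E°cell = +0.924 − (−1.182) = +2.106 V and n = 2.
The reaction quotient is [Mn²⁺(aq)] / [Pd²⁺(aq)] = 0.173; by Nernst, E = +2.106 − (0.0562/2)(−0.761) = +2.1274 V.
Then ΔG = −nFE = −2 × 96485 × +2.1274 J/mol = −411 kJ/mol.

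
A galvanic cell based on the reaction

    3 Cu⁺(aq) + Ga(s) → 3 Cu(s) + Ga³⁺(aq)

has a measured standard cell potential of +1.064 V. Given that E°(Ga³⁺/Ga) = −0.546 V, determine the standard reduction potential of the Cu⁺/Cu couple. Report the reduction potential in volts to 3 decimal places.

In the reaction as written the Cu⁺/Cu couple is reduced (cathode) and Ga³⁺/Ga is oxidized (anode), so E°cell = E°(Cu⁺/Cu) − E°(Ga³⁺/Ga).
E°(Cu⁺/Cu) = E°cell + E°(anode) = +1.064 + (−0.546) = +0.518 V.

+0.518 V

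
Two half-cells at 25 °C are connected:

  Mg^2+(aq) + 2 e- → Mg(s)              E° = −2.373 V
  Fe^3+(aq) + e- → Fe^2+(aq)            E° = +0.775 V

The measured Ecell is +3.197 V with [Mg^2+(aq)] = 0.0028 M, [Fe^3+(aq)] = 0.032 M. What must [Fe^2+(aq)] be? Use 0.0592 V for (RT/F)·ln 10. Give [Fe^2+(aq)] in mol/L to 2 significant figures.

0.090 M

Fe³⁺/Fe²⁺ is the cathode (higher E°); E°cell = +0.775 − (−2.373) = +3.148 V with n = 2.
Since E = E° − (0.0592/n)·log Q, log Q = n(E° − E)/0.0592 = −1.655.
The balanced reaction is 2 Fe^3+(aq) + Mg(s) → 2 Fe^2+(aq) + Mg^2+(aq), so Q = ([Fe^2+(aq)]^2·[Mg^2+(aq)]) / [Fe^3+(aq)]^2.
Substituting the known concentrations and solving, log [Fe^2+(aq)] = −1.046 and [Fe^2+(aq)] = 0.090 M.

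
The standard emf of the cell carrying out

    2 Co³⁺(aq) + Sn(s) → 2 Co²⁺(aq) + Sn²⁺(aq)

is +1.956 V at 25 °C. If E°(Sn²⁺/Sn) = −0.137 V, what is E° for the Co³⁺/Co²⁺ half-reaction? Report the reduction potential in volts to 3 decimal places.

In the reaction as written the Co³⁺/Co²⁺ couple is reduced (cathode) and Sn²⁺/Sn is oxidized (anode), so E°cell = E°(Co³⁺/Co²⁺) − E°(Sn²⁺/Sn).
E°(Co³⁺/Co²⁺) = E°cell + E°(anode) = +1.956 + (−0.137) = +1.819 V.

+1.819 V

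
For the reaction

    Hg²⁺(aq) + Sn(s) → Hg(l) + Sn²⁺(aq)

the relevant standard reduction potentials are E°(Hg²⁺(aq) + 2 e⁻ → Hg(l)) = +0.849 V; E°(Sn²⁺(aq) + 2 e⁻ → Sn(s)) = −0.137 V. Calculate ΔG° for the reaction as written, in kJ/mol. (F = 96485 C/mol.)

In the reaction as written Hg²⁺(aq) is reduced, so the Hg²⁺/Hg couple is the cathode and Sn²⁺/Sn is the anode.
E°cell = +0.849 − (−0.137) = +0.986 V; balancing electrons gives n = 2.
ΔG° = −nFE°cell = −(2)(96485)(+0.986) J/mol = −190 kJ/mol.

−190 kJ/mol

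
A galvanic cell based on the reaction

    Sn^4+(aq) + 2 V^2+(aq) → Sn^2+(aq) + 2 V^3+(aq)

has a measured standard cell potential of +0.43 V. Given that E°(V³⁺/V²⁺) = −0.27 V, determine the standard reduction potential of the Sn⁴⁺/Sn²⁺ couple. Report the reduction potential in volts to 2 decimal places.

In the reaction as written the Sn⁴⁺/Sn²⁺ couple is reduced (cathode) and V³⁺/V²⁺ is oxidized (anode), so E°cell = E°(Sn⁴⁺/Sn²⁺) − E°(V³⁺/V²⁺).
E°(Sn⁴⁺/Sn²⁺) = E°cell + E°(anode) = +0.43 + (−0.27) = +0.16 V.

+0.16 V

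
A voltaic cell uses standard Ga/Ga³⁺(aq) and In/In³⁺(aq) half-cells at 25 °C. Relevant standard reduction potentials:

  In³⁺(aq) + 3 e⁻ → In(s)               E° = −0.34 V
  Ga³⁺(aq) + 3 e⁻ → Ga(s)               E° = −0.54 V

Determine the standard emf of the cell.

+0.20 V

The In³⁺/In couple has the higher E°, so In ion is reduced (cathode) and Ga is oxidized (anode).
E°cell = E°(cathode) − E°(anode) = −0.34 − (−0.54) = +0.20 V.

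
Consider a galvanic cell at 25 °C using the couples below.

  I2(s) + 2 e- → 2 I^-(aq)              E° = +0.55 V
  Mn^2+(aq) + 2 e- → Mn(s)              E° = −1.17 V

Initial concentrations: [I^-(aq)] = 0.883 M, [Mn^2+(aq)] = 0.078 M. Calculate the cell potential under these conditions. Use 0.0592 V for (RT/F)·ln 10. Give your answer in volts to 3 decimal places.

+1.756 V

The I₂/I⁻ couple has the more positive E°, so it is the cathode; Mn²⁺/Mn is the anode.
E°cell = +0.55 − (−1.17) = +1.72 V, with n = 2 electrons transferred.
For the overall reaction I2(s) + Mn(s) → 2 I^-(aq) + Mn^2+(aq), Q = [I^-(aq)]^2·[Mn^2+(aq)] = 0.0608, giving log Q = −1.216.
Applying E = E° − (RT ln10/nF)·log Q gives +1.72 − (0.0592/2)(−1.216) = +1.756 V.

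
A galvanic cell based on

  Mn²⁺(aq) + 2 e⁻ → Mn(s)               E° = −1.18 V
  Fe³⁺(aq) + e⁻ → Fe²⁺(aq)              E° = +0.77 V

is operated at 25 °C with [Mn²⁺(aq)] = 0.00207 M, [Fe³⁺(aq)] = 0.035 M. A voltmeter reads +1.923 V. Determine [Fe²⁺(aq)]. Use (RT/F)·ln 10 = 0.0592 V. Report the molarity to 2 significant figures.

The Fe³⁺/Fe²⁺ couple has the larger reduction potential, so it is the cathode: E°cell = +0.77 − (−1.18) = +1.95 V and n = 2.
From the Nernst equation, log Q = n(E° − E)/0.0592 = 2·(+1.95 − (+1.923))/0.0592 = 0.912.
For 2 Fe³⁺(aq) + Mn(s) → 2 Fe²⁺(aq) + Mn²⁺(aq), the reaction quotient is Q = ([Fe²⁺(aq)]^2·[Mn²⁺(aq)]) / [Fe³⁺(aq)]^2.
Solving for the unknown gives log [Fe²⁺(aq)] = 0.342, so [Fe²⁺(aq)] ≈ 2.2 M.

2.2 M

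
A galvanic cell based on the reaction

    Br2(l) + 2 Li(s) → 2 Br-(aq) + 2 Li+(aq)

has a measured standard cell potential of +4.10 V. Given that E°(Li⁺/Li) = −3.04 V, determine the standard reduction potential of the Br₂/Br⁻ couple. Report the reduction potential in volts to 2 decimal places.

+1.06 V

In the reaction as written the Br₂/Br⁻ couple is reduced (cathode) and Li⁺/Li is oxidized (anode), so E°cell = E°(Br₂/Br⁻) − E°(Li⁺/Li).
E°(Br₂/Br⁻) = E°cell + E°(anode) = +4.10 + (−3.04) = +1.06 V.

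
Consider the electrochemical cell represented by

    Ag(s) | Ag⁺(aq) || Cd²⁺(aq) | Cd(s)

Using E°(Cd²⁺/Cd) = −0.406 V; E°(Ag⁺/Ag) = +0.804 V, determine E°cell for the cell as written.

By convention the left-hand electrode in cell notation is the anode (oxidation) and the right-hand electrode is the cathode (reduction).
E°cell = E°(right) − E°(left) = −0.406 − (+0.804) = −1.210 V.
The negative sign shows that, as written, the cell would require an external voltage to drive the reaction.

−1.210 V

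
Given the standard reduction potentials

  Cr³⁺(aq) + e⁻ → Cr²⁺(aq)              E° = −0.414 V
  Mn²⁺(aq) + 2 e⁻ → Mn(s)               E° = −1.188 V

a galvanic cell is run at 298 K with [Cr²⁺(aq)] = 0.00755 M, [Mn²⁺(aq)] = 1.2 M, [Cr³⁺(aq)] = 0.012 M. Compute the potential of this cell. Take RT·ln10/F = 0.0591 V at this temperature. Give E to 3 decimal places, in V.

+0.784 V

Since E°(Cr³⁺/Cr²⁺) > E°(Mn²⁺/Mn), Cr³⁺/Cr²⁺ serves as the cathode.
E°cell = E°cat − E°an = −0.414 − (−1.188) = +0.774 V; n = 2.
For the overall reaction 2 Cr³⁺(aq) + Mn(s) → 2 Cr²⁺(aq) + Mn²⁺(aq), Q = ([Cr²⁺(aq)]^2·[Mn²⁺(aq)]) / [Cr³⁺(aq)]^2 = 0.475, giving log Q = −0.323.
By the Nernst equation, E = +0.774 − (0.0591/2)·(−0.323) = +0.784 V.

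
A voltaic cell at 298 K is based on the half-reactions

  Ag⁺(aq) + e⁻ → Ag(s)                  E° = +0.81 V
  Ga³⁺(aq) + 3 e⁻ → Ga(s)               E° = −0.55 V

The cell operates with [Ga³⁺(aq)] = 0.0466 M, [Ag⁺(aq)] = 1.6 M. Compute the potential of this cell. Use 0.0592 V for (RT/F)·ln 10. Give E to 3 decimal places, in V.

The Ag⁺/Ag couple has the more positive E°, so it is the cathode; Ga³⁺/Ga is the anode.
E°cell = +0.81 − (−0.55) = +1.36 V, with n = 3 electrons transferred.
For the overall reaction 3 Ag⁺(aq) + Ga(s) → 3 Ag(s) + Ga³⁺(aq), Q = [Ga³⁺(aq)] / [Ag⁺(aq)]^3 = 0.0114, giving log Q = −1.944.
E = E° − (0.0592/n)·log Q = +1.36 − (0.0592/3)(−1.944) = +1.398 V.

+1.398 V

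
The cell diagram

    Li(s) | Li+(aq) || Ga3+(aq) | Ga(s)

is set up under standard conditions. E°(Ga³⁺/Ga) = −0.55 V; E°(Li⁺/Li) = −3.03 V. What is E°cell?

By convention the left-hand electrode in cell notation is the anode (oxidation) and the right-hand electrode is the cathode (reduction).
E°cell = E°(right) − E°(left) = −0.55 − (−3.03) = +2.48 V.

+2.48 V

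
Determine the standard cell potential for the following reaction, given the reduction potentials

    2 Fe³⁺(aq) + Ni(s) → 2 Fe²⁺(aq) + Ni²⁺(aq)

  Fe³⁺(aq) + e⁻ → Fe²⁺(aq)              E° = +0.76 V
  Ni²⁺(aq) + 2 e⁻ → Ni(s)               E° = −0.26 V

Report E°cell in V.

+1.02 V

In the reaction as written, Fe³⁺(aq) is reduced (cathode) and Ni²⁺(aq) is produced by oxidation at the anode.
E°cell = E°(cathode) − E°(anode) = +0.76 − (−0.26) = +1.02 V.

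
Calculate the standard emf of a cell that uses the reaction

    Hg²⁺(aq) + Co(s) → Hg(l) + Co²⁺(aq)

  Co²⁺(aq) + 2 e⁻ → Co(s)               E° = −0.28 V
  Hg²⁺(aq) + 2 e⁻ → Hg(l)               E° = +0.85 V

+1.13 V

In the reaction as written, Hg²⁺(aq) is reduced (cathode) and Co²⁺(aq) is produced by oxidation at the anode.
E°cell = E°(cathode) − E°(anode) = +0.85 − (−0.28) = +1.13 V.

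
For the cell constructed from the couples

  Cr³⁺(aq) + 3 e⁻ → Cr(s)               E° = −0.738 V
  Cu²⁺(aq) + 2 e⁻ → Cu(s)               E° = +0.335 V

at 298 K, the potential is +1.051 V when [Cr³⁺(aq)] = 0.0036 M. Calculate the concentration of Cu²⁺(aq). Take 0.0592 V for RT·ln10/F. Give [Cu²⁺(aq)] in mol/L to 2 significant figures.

0.0042 M

With Cu²⁺/Cu at the cathode and Cr³⁺/Cr at the anode, E°cell = +0.335 − (−0.738) = +1.073 V (n = 6).
Since E = E° − (0.0592/n)·log Q, log Q = n(E° − E)/0.0592 = 2.230.
Balancing electrons gives 3 Cu²⁺(aq) + 2 Cr(s) → 3 Cu(s) + 2 Cr³⁺(aq); thus Q = [Cr³⁺(aq)]^2 / [Cu²⁺(aq)]^3.
Substituting the known concentrations and solving, log [Cu²⁺(aq)] = −2.372 and [Cu²⁺(aq)] = 0.0042 M.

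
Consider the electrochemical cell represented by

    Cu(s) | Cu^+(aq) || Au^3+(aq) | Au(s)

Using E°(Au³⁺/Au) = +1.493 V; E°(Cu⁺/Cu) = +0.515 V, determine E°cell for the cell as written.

By convention the left-hand electrode in cell notation is the anode (oxidation) and the right-hand electrode is the cathode (reduction).
E°cell = E°(right) − E°(left) = +1.493 − (+0.515) = +0.978 V.

+0.978 V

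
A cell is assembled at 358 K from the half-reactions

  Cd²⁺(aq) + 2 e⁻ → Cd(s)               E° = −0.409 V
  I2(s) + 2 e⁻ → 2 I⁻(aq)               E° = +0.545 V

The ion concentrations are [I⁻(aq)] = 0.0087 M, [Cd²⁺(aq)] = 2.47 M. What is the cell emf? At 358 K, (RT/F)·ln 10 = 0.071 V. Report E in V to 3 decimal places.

The I₂/I⁻ couple has the more positive E°, so it is the cathode; Cd²⁺/Cd is the anode.
E°cell = +0.545 − (−0.409) = +0.954 V, with n = 2 electrons transferred.
Balancing gives I2(s) + Cd(s) → 2 I⁻(aq) + Cd²⁺(aq); hence Q = [I⁻(aq)]^2·[Cd²⁺(aq)] = 0.000187 (log Q = −3.728).
E = E° − (0.071/n)·log Q = +0.954 − (0.071/2)(−3.728) = +1.086 V.

+1.086 V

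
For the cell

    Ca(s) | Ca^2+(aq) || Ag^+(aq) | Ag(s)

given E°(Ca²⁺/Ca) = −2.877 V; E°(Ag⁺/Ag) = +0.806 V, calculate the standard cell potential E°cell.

By convention the left-hand electrode in cell notation is the anode (oxidation) and the right-hand electrode is the cathode (reduction).
E°cell = E°(right) − E°(left) = +0.806 − (−2.877) = +3.683 V.

+3.683 V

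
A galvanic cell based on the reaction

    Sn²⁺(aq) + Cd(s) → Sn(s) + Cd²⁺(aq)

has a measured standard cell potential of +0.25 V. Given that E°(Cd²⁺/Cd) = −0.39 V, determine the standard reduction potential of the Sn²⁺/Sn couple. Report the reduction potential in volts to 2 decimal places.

−0.14 V

In the reaction as written the Sn²⁺/Sn couple is reduced (cathode) and Cd²⁺/Cd is oxidized (anode), so E°cell = E°(Sn²⁺/Sn) − E°(Cd²⁺/Cd).
E°(Sn²⁺/Sn) = E°cell + E°(anode) = +0.25 + (−0.39) = −0.14 V.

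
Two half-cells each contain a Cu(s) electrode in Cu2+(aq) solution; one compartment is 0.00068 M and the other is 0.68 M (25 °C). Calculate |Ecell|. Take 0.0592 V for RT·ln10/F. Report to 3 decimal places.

0.089 V

For a concentration cell E°cell = 0, since both electrodes use the same couple.
The compartment with the higher Cu2+(aq) concentration (0.68 M) acts as the cathode; ions are reduced there and produced at the dilute (0.00068 M) anode.
With n = 2, Ecell = −(0.0592/2)·log([dilute]/[conc]) = −(0.0592/2)·log(0.00068/0.68) = +0.089 V.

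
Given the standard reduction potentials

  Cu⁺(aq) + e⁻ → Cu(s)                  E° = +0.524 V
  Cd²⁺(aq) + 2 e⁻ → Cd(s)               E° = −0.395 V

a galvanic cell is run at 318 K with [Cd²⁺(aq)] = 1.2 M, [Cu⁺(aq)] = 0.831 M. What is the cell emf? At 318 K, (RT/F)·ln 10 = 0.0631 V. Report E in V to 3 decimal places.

+0.911 V

Cu⁺/Cu is reduced (cathode, E° = +0.524 V) and Cd²⁺/Cd is oxidized (anode).
E°cell = +0.524 − (−0.395) = +0.919 V, with n = 2 electrons transferred.
Balancing gives 2 Cu⁺(aq) + Cd(s) → 2 Cu(s) + Cd²⁺(aq); hence Q = [Cd²⁺(aq)] / [Cu⁺(aq)]^2 = 1.74 (log Q = 0.240).
By the Nernst equation, E = +0.919 − (0.0631/2)·(0.240) = +0.911 V.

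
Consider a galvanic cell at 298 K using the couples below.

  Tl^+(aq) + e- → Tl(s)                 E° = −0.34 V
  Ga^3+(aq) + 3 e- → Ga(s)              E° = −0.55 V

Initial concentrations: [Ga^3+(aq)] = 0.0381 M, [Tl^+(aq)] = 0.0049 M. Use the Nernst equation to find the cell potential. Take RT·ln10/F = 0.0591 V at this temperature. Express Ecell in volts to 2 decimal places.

+0.10 V

The Tl⁺/Tl couple has the more positive E°, so it is the cathode; Ga³⁺/Ga is the anode.
E°cell = −0.34 − (−0.55) = +0.21 V, with n = 3 electrons transferred.
The balanced reaction is 3 Tl^+(aq) + Ga(s) → 3 Tl(s) + Ga^3+(aq), so Q = [Ga^3+(aq)] / [Tl^+(aq)]^3 = 3.24×10^5 and log Q = 5.510.
By the Nernst equation, E = +0.21 − (0.0591/3)·(5.510) = +0.10 V.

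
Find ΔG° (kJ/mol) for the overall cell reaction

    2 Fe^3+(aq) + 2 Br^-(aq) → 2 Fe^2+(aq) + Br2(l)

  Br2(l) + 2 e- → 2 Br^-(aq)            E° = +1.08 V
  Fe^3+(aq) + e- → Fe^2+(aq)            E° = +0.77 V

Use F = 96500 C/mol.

In the reaction as written Fe^3+(aq) is reduced, so the Fe³⁺/Fe²⁺ couple is the cathode and Br₂/Br⁻ is the anode.
E°cell = +0.77 − (+1.08) = −0.31 V; balancing electrons gives n = 2.
ΔG° = −nFE°cell = −(2)(96500)(−0.31) J/mol = +59.8 kJ/mol.

+59.8 kJ/mol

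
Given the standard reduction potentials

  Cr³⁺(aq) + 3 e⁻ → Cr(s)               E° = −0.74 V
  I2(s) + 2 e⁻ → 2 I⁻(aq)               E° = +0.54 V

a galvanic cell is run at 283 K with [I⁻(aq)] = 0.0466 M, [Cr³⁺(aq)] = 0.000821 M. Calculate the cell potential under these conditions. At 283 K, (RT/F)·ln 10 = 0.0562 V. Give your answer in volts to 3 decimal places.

+1.413 V

Since E°(I₂/I⁻) > E°(Cr³⁺/Cr), I₂/I⁻ serves as the cathode.
E°cell = +0.54 − (−0.74) = +1.28 V, with n = 6 electrons transferred.
The balanced reaction is 3 I2(s) + 2 Cr(s) → 6 I⁻(aq) + 2 Cr³⁺(aq), so Q = [I⁻(aq)]^6·[Cr³⁺(aq)]^2 = 6.9×10^−15 and log Q = −14.161.
Applying E = E° − (RT ln10/nF)·log Q gives +1.28 − (0.0562/6)(−14.161) = +1.413 V.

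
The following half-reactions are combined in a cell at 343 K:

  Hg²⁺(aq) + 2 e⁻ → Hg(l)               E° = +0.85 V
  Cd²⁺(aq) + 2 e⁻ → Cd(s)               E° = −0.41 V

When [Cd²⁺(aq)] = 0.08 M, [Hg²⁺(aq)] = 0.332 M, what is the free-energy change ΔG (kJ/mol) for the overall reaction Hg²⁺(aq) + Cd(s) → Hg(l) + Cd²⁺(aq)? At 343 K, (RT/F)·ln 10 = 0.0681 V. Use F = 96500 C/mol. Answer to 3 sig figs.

With Hg²⁺/Hg reduced at the cathode, E°cell = +0.85 − (−0.41) = +1.26 V and n = 2.
Here Q = [Cd²⁺(aq)] / [Hg²⁺(aq)] = 0.241 (log Q = −0.618), giving E = +1.26 − (0.0681/2)·(−0.618) = +1.2810 V.
ΔG = −nFE = −(2)(96500)(+1.2810) J/mol = −247 kJ/mol.

−247 kJ/mol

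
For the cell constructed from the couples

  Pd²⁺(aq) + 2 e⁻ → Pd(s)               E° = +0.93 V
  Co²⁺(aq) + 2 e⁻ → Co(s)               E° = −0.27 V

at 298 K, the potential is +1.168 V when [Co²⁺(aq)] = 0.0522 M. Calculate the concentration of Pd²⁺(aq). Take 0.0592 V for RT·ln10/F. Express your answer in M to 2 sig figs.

0.0043 M

Pd²⁺/Pd is the cathode (higher E°); E°cell = +0.93 − (−0.27) = +1.20 V with n = 2.
Since E = E° − (0.0592/n)·log Q, log Q = n(E° − E)/0.0592 = 1.081.
Balancing electrons gives Pd²⁺(aq) + Co(s) → Pd(s) + Co²⁺(aq); thus Q = [Co²⁺(aq)] / [Pd²⁺(aq)].
Isolating [Pd²⁺(aq)] in Q = 10^{1.081} yields log [Pd²⁺(aq)] = −2.363, i.e. 0.0043 M.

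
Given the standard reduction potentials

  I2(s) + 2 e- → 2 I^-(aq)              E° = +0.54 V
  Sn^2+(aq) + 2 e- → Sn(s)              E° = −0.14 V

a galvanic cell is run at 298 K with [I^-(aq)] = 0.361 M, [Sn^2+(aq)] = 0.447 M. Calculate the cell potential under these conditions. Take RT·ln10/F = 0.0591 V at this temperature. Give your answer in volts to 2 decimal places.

The I₂/I⁻ couple has the more positive E°, so it is the cathode; Sn²⁺/Sn is the anode.
E°cell = +0.54 − (−0.14) = +0.68 V, with n = 2 electrons transferred.
Balancing gives I2(s) + Sn(s) → 2 I^-(aq) + Sn^2+(aq); hence Q = [I^-(aq)]^2·[Sn^2+(aq)] = 0.0583 (log Q = −1.235).
By the Nernst equation, E = +0.68 − (0.0591/2)·(−1.235) = +0.72 V.

+0.72 V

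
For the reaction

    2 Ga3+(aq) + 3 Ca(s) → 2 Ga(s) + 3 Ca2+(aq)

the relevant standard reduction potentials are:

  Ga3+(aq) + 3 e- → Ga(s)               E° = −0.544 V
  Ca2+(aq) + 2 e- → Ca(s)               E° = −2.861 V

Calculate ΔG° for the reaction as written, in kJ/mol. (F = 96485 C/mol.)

In the reaction as written Ga3+(aq) is reduced, so the Ga³⁺/Ga couple is the cathode and Ca²⁺/Ca is the anode.
E°cell = −0.544 − (−2.861) = +2.317 V; balancing electrons gives n = 6.
ΔG° = −nFE°cell = −(6)(96485)(+2.317) J/mol = −1341 kJ/mol.

−1341 kJ/mol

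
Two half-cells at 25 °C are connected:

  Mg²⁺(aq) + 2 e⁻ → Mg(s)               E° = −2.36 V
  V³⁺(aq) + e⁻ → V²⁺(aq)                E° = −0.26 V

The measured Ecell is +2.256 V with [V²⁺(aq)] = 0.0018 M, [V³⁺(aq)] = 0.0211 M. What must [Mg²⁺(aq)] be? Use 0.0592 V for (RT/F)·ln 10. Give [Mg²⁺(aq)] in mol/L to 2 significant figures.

0.00074 M

With V³⁺/V²⁺ at the cathode and Mg²⁺/Mg at the anode, E°cell = −0.26 − (−2.36) = +2.10 V (n = 2).
Since E = E° − (0.0592/n)·log Q, log Q = n(E° − E)/0.0592 = −5.270.
For 2 V³⁺(aq) + Mg(s) → 2 V²⁺(aq) + Mg²⁺(aq), the reaction quotient is Q = ([V²⁺(aq)]^2·[Mg²⁺(aq)]) / [V³⁺(aq)]^2.
Substituting the known concentrations and solving, log [Mg²⁺(aq)] = −3.132 and [Mg²⁺(aq)] = 0.00074 M.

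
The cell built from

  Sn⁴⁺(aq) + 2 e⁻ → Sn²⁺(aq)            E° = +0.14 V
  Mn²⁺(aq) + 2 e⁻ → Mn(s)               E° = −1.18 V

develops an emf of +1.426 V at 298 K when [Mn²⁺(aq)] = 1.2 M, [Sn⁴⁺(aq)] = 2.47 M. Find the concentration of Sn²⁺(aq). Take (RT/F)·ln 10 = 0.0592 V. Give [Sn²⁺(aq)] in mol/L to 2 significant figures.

0.00054 M

With Sn⁴⁺/Sn²⁺ at the cathode and Mn²⁺/Mn at the anode, E°cell = +0.14 − (−1.18) = +1.32 V (n = 2).
Since E = E° − (0.0592/n)·log Q, log Q = n(E° − E)/0.0592 = −3.581.
The balanced reaction is Sn⁴⁺(aq) + Mn(s) → Sn²⁺(aq) + Mn²⁺(aq), so Q = ([Sn²⁺(aq)]·[Mn²⁺(aq)]) / [Sn⁴⁺(aq)].
Solving for the unknown gives log [Sn²⁺(aq)] = −3.267, so [Sn²⁺(aq)] ≈ 0.00054 M.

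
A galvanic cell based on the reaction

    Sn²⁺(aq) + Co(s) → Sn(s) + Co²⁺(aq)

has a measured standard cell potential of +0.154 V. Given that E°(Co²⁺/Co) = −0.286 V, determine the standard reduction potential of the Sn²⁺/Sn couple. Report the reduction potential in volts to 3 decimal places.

In the reaction as written the Sn²⁺/Sn couple is reduced (cathode) and Co²⁺/Co is oxidized (anode), so E°cell = E°(Sn²⁺/Sn) − E°(Co²⁺/Co).
E°(Sn²⁺/Sn) = E°cell + E°(anode) = +0.154 + (−0.286) = −0.132 V.

−0.132 V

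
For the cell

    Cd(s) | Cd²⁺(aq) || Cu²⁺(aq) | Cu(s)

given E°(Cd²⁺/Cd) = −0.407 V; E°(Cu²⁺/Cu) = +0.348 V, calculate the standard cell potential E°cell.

By convention the left-hand electrode in cell notation is the anode (oxidation) and the right-hand electrode is the cathode (reduction).
E°cell = E°(right) − E°(left) = +0.348 − (−0.407) = +0.755 V.

+0.755 V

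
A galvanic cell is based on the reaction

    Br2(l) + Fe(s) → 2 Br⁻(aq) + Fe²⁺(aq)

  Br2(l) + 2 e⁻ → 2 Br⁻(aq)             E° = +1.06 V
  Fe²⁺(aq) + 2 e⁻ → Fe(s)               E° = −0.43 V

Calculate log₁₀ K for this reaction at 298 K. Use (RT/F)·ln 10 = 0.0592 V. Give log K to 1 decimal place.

log K = 50.3

The Br₂/Br⁻ couple is reduced (cathode); E°cell = +1.06 − (−0.43) = +1.49 V with n = 2.
At equilibrium E = 0, so log K = nE°cell / 0.0592 = (2)(+1.49) / 0.0592 = 50.3.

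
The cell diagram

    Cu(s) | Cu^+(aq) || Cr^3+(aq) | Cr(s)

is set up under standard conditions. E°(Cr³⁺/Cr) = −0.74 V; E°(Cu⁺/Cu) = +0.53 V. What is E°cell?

−1.27 V

By convention the left-hand electrode in cell notation is the anode (oxidation) and the right-hand electrode is the cathode (reduction).
E°cell = E°(right) − E°(left) = −0.74 − (+0.53) = −1.27 V.
The negative sign shows that, as written, the cell would require an external voltage to drive the reaction.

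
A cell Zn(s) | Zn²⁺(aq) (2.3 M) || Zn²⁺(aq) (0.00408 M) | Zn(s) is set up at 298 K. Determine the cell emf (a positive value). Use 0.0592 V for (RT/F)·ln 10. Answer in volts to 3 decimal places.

For a concentration cell E°cell = 0, since both electrodes use the same couple.
The compartment with the higher Zn²⁺(aq) concentration (2.3 M) acts as the cathode; ions are reduced there and produced at the dilute (0.00408 M) anode.
With n = 2, Ecell = −(0.0592/2)·log([dilute]/[conc]) = −(0.0592/2)·log(0.00408/2.3) = +0.081 V.

0.081 V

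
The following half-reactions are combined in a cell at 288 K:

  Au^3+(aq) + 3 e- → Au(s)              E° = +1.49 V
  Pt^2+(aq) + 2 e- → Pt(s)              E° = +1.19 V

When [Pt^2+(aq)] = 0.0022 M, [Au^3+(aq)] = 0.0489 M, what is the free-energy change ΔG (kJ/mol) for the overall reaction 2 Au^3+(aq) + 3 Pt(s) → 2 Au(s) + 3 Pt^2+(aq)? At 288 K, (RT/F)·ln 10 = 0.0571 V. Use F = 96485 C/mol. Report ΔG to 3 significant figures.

−203 kJ/mol

The standard cell potential is +1.49 − (+1.19) = +0.30 V, with n = 6 electrons in the balanced equation.
Here Q = [Pt^2+(aq)]^3 / [Au^3+(aq)]^2 = 4.45×10^−6 (log Q = −5.351), giving E = +0.30 − (0.0571/6)·(−5.351) = +0.3509 V.
Then ΔG = −nFE = −6 × 96485 × +0.3509 J/mol = −203 kJ/mol.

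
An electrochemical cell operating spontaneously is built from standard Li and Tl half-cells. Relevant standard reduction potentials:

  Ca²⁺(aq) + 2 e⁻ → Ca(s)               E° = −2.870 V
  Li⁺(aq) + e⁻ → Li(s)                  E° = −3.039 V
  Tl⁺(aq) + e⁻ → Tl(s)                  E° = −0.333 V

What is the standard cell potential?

+2.706 V

The Tl⁺/Tl couple has the higher E°, so Tl ion is reduced (cathode) and Li is oxidized (anode).
E°cell = E°(cathode) − E°(anode) = −0.333 − (−3.039) = +2.706 V.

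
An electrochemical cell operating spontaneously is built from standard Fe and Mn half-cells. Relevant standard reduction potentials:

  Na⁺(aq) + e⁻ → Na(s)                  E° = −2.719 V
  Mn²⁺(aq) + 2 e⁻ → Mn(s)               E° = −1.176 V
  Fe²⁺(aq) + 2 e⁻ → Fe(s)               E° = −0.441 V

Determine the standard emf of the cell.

+0.735 V

Of the two couples in this cell, the one with the more positive reduction potential is reduced at the cathode: here that is Fe²⁺/Fe (−0.441 V); Mn²⁺/Mn (−1.176 V) is the anode.
E°cell = E°(cathode) − E°(anode) = −0.441 − (−1.176) = +0.735 V.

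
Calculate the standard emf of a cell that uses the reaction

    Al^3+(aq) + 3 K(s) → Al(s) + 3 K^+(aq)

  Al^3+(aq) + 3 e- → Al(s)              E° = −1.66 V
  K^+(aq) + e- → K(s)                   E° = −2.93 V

+1.27 V

Al^3+(aq) gains electrons, so the Al³⁺/Al couple is the cathode; the K⁺/K couple is the anode.
E°cell = E°(cathode) − E°(anode) = −1.66 − (−2.93) = +1.27 V.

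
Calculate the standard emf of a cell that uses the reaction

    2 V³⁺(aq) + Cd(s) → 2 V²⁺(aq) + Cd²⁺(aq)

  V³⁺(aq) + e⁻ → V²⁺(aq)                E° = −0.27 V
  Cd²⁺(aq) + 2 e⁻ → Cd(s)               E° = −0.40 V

+0.13 V

In the reaction as written, V³⁺(aq) is reduced (cathode) and Cd²⁺(aq) is produced by oxidation at the anode.
E°cell = E°(cathode) − E°(anode) = −0.27 − (−0.40) = +0.13 V.
The positive value indicates the reaction is spontaneous as written.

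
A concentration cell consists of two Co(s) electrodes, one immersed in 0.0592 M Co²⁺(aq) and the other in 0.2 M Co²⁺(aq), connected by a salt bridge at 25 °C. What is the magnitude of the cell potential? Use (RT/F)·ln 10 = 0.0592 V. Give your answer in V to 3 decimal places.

0.016 V

For a concentration cell E°cell = 0, since both electrodes use the same couple.
The compartment with the higher Co²⁺(aq) concentration (0.2 M) acts as the cathode; ions are reduced there and produced at the dilute (0.0592 M) anode.
With n = 2, Ecell = −(0.0592/2)·log([dilute]/[conc]) = −(0.0592/2)·log(0.0592/0.2) = +0.016 V.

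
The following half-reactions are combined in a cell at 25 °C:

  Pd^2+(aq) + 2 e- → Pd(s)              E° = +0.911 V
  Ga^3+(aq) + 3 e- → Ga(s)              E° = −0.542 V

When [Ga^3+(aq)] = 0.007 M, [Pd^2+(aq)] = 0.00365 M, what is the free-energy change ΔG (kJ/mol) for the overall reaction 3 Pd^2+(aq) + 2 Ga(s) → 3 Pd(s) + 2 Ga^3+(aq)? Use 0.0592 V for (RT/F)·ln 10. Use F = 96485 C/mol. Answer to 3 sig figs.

−824 kJ/mol

The standard cell potential is +0.911 − (−0.542) = +1.453 V, with n = 6 electrons in the balanced equation.
Here Q = [Ga^3+(aq)]^2 / [Pd^2+(aq)]^3 = 1.01×10^3 (log Q = 3.003), giving E = +1.453 − (0.0592/6)·(3.003) = +1.4234 V.
Finally ΔG = −nFE = −(6)(96485 C/mol)(+1.4234 V) = −824 kJ/mol.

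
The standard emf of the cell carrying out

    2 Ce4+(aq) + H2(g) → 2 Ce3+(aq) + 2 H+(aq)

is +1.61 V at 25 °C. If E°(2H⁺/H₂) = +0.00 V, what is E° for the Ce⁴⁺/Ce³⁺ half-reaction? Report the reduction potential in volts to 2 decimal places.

+1.61 V

In the reaction as written the Ce⁴⁺/Ce³⁺ couple is reduced (cathode) and 2H⁺/H₂ is oxidized (anode), so E°cell = E°(Ce⁴⁺/Ce³⁺) − E°(2H⁺/H₂).
E°(Ce⁴⁺/Ce³⁺) = E°cell + E°(anode) = +1.61 + (+0.00) = +1.61 V.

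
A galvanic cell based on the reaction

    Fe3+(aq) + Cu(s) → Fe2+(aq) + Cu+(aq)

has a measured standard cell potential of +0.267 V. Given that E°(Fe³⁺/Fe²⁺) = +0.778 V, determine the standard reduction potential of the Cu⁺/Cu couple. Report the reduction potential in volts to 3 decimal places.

In the reaction as written the Fe³⁺/Fe²⁺ couple is reduced (cathode) and Cu⁺/Cu is oxidized (anode), so E°cell = E°(Fe³⁺/Fe²⁺) − E°(Cu⁺/Cu).
E°(Cu⁺/Cu) = E°(cathode) − E°cell = +0.778 − (+0.267) = +0.511 V.

+0.511 V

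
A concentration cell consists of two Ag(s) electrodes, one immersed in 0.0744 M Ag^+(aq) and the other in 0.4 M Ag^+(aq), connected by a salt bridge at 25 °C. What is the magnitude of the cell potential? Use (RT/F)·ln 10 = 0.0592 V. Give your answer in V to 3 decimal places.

For a concentration cell E°cell = 0, since both electrodes use the same couple.
The compartment with the higher Ag^+(aq) concentration (0.4 M) acts as the cathode; ions are reduced there and produced at the dilute (0.0744 M) anode.
With n = 1, Ecell = −(0.0592/1)·log([dilute]/[conc]) = −(0.0592/1)·log(0.0744/0.4) = +0.043 V.

0.043 V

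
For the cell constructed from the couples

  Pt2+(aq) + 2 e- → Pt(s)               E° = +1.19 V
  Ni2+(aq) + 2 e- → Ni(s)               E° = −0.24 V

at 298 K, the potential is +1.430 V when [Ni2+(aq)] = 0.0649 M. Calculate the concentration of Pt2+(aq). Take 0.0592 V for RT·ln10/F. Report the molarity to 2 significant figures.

0.065 M

The Pt²⁺/Pt couple has the larger reduction potential, so it is the cathode: E°cell = +1.19 − (−0.24) = +1.43 V and n = 2.
Since E = E° − (0.0592/n)·log Q, log Q = n(E° − E)/0.0592 = 0.000.
For Pt2+(aq) + Ni(s) → Pt(s) + Ni2+(aq), the reaction quotient is Q = [Ni2+(aq)] / [Pt2+(aq)].
Isolating [Pt2+(aq)] in Q = 10^{0.000} yields log [Pt2+(aq)] = −1.188, i.e. 0.065 M.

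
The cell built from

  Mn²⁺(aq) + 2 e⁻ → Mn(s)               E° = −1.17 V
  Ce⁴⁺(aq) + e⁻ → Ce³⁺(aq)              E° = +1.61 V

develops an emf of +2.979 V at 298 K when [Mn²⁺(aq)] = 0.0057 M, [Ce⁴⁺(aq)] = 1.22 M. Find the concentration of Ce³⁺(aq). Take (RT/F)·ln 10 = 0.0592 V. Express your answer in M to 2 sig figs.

Ce⁴⁺/Ce³⁺ is the cathode (higher E°); E°cell = +1.61 − (−1.17) = +2.78 V with n = 2.
Rearranging E = E° − (0.0592/n)·log Q gives log Q = 2(+2.78 − (+2.979))/0.0592 = −6.723.
The balanced reaction is 2 Ce⁴⁺(aq) + Mn(s) → 2 Ce³⁺(aq) + Mn²⁺(aq), so Q = ([Ce³⁺(aq)]^2·[Mn²⁺(aq)]) / [Ce⁴⁺(aq)]^2.
Isolating [Ce³⁺(aq)] in Q = 10^{−6.723} yields log [Ce³⁺(aq)] = −2.153, i.e. 0.0070 M.

0.0070 M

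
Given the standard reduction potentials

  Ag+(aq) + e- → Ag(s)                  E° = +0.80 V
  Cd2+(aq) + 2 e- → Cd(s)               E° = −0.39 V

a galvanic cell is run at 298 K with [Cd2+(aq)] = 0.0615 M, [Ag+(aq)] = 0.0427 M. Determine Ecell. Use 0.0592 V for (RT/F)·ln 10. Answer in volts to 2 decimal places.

+1.14 V

The Ag⁺/Ag couple has the more positive E°, so it is the cathode; Cd²⁺/Cd is the anode.
The standard potential is +0.80 − (−0.39) = +1.19 V and the balanced reaction transfers n = 2 electrons.
Balancing gives 2 Ag+(aq) + Cd(s) → 2 Ag(s) + Cd2+(aq); hence Q = [Cd2+(aq)] / [Ag+(aq)]^2 = 33.7 (log Q = 1.528).
E = E° − (0.0592/n)·log Q = +1.19 − (0.0592/2)(1.528) = +1.14 V.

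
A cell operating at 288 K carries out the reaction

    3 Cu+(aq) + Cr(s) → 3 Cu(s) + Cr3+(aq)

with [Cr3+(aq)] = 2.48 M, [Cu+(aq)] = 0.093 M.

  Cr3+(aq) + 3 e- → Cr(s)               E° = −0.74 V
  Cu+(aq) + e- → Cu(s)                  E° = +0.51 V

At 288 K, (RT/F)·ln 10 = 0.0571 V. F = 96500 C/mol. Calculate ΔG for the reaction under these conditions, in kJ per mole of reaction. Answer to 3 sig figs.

E°cell = +0.51 − (−0.74) = +1.25 V; the balanced reaction transfers n = 3 electrons.
Q = [Cr3+(aq)] / [Cu+(aq)]^3 = 3.08×10^3, so log Q = 3.489 and E = +1.25 − (0.0571/3)(3.489) = +1.1836 V.
ΔG = −nFE = −(3)(96500)(+1.1836) J/mol = −343 kJ/mol.

−343 kJ/mol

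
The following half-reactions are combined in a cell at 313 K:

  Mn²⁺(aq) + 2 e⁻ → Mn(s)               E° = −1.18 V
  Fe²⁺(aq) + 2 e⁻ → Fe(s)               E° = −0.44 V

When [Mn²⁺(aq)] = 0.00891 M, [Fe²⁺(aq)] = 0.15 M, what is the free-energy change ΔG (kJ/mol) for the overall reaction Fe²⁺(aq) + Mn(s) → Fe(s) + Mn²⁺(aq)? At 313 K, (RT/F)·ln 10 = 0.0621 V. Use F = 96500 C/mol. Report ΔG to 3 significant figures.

E°cell = −0.44 − (−1.18) = +0.74 V; the balanced reaction transfers n = 2 electrons.
The reaction quotient is [Mn²⁺(aq)] / [Fe²⁺(aq)] = 0.0594; by Nernst, E = +0.74 − (0.0621/2)(−1.226) = +0.7781 V.
Finally ΔG = −nFE = −(2)(96500 C/mol)(+0.7781 V) = −150 kJ/mol.

−150 kJ/mol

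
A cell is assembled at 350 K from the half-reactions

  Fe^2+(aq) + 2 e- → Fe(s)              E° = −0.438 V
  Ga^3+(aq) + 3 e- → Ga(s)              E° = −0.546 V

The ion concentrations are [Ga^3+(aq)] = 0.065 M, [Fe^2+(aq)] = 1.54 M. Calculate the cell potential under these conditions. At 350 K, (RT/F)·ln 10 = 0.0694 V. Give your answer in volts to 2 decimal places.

+0.14 V

Fe²⁺/Fe is reduced (cathode, E° = −0.438 V) and Ga³⁺/Ga is oxidized (anode).
The standard potential is −0.438 − (−0.546) = +0.108 V and the balanced reaction transfers n = 6 electrons.
For the overall reaction 3 Fe^2+(aq) + 2 Ga(s) → 3 Fe(s) + 2 Ga^3+(aq), Q = [Ga^3+(aq)]^2 / [Fe^2+(aq)]^3 = 0.00116, giving log Q = −2.937.
E = E° − (0.0694/n)·log Q = +0.108 − (0.0694/6)(−2.937) = +0.14 V.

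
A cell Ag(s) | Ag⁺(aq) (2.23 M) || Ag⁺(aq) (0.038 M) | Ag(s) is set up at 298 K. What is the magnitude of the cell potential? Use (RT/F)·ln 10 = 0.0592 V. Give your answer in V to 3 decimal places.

0.105 V

For a concentration cell E°cell = 0, since both electrodes use the same couple.
The compartment with the higher Ag⁺(aq) concentration (2.23 M) acts as the cathode; ions are reduced there and produced at the dilute (0.038 M) anode.
With n = 1, Ecell = −(0.0592/1)·log([dilute]/[conc]) = −(0.0592/1)·log(0.038/2.23) = +0.105 V.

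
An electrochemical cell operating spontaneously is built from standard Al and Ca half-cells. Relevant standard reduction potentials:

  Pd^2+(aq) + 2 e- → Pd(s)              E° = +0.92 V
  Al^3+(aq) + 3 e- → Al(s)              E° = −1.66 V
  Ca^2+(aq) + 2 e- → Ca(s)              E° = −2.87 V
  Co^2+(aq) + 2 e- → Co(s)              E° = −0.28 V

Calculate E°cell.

+1.21 V

The Al³⁺/Al couple has the higher E°, so Al ion is reduced (cathode) and Ca is oxidized (anode).
E°cell = E°(cathode) − E°(anode) = −1.66 − (−2.87) = +1.21 V.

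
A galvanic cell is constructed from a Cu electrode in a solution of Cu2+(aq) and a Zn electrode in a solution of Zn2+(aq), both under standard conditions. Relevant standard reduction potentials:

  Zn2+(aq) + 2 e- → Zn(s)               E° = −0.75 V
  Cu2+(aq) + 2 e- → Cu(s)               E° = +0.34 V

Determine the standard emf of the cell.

The Cu²⁺/Cu couple has the higher E°, so Cu ion is reduced (cathode) and Zn is oxidized (anode).
E°cell = E°(cathode) − E°(anode) = +0.34 − (−0.75) = +1.09 V.

+1.09 V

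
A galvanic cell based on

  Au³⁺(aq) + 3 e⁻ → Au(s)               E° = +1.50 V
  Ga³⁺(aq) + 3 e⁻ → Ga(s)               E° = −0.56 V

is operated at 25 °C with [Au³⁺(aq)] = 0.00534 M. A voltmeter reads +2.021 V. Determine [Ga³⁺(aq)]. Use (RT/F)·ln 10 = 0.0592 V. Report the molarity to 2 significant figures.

0.51 M

Au³⁺/Au is the cathode (higher E°); E°cell = +1.50 − (−0.56) = +2.06 V with n = 3.
From the Nernst equation, log Q = n(E° − E)/0.0592 = 3·(+2.06 − (+2.021))/0.0592 = 1.976.
Balancing electrons gives Au³⁺(aq) + Ga(s) → Au(s) + Ga³⁺(aq); thus Q = [Ga³⁺(aq)] / [Au³⁺(aq)].
Substituting the known concentrations and solving, log [Ga³⁺(aq)] = −0.296 and [Ga³⁺(aq)] = 0.51 M.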